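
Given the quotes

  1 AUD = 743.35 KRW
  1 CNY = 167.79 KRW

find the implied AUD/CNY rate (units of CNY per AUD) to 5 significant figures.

1 AUD × 743.35 = 743.35 KRW
743.35 KRW ÷ 167.79 = 4.43024 CNY

AUD/CNY = 4.4302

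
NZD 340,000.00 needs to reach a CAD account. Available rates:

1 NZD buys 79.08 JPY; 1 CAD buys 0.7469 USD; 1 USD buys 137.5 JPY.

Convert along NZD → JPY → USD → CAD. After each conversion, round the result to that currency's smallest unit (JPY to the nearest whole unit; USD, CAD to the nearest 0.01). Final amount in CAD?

CAD 261,806.49

NZD 340,000.00 × 79.08 = JPY 26,887,200
JPY 26,887,200 ÷ 137.5 = USD 195,543.27
USD 195,543.27 ÷ 0.7469 = CAD 261,806.49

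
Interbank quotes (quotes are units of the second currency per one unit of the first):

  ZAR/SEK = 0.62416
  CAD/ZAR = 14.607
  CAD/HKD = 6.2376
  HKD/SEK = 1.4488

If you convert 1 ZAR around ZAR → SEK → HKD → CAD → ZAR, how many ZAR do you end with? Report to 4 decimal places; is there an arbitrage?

1.0089 (arbitrage exists)

Around ZAR → SEK → HKD → CAD → ZAR: 1 × 0.62416 ÷ 1.4488 ÷ 6.2376 × 14.607 = 1.008860
Product > 1; profitable direction is ZAR → SEK → HKD → CAD → ZAR.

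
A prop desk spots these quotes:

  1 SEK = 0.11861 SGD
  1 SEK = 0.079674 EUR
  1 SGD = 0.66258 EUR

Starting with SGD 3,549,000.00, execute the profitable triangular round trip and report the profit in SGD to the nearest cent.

Profit: SGD 49,015.19

Profitable loop is SGD → SEK → EUR → SGD:
SGD 3,549,000.00 ÷ 0.11861 = SEK 29,921,591.77
SEK 29,921,591.77 × 0.079674 = EUR 2,383,972.90
EUR 2,383,972.90 ÷ 0.66258 = SGD 3,598,015.19
Profit = SGD 3,598,015.19 − SGD 3,549,000.00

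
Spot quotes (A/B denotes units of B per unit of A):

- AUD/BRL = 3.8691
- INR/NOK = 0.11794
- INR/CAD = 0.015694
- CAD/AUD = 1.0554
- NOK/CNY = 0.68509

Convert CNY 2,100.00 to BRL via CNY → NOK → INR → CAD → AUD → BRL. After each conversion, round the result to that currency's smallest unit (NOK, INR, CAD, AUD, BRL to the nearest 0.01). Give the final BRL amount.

CNY 2,100.00 ÷ 0.68509 = NOK 3,065.29
NOK 3,065.29 ÷ 0.11794 = INR 25,990.25
INR 25,990.25 × 0.015694 = CAD 407.89
CAD 407.89 × 1.0554 = AUD 430.49
AUD 430.49 × 3.8691 = BRL 1,665.61

BRL 1,665.61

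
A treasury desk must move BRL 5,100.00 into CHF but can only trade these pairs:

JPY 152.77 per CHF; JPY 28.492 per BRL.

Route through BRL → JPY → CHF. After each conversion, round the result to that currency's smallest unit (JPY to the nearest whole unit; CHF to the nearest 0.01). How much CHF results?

BRL 5,100.00 × 28.492 = JPY 145,309
JPY 145,309 ÷ 152.77 = CHF 951.16

CHF 951.16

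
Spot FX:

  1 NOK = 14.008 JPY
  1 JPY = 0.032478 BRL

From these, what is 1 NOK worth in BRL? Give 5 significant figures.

1 NOK × 14.008 = 14.008 JPY
14.008 JPY × 0.032478 = 0.454952 BRL

NOK/BRL = 0.45495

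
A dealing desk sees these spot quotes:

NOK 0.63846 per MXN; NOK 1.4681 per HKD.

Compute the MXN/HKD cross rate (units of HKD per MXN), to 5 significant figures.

MXN/HKD = 0.43489

1 MXN × 0.63846 = 0.63846 NOK
0.63846 NOK ÷ 1.4681 = 0.434889 HKD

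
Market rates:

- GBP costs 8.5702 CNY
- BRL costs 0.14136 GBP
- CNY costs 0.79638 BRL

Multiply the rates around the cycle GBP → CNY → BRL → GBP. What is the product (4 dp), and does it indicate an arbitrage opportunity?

0.9648 (arbitrage exists)

Around GBP → CNY → BRL → GBP: 1 × 8.5702 × 0.79638 × 0.14136 = 0.964801
Product < 1; profitable direction is GBP → BRL → CNY → GBP.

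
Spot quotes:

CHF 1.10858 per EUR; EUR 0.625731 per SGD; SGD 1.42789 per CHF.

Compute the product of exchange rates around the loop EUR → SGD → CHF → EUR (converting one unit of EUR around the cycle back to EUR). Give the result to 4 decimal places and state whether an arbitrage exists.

1.0096 (arbitrage exists)

Around EUR → SGD → CHF → EUR: 1 ÷ 0.625731 ÷ 1.42789 ÷ 1.10858 = 1.009603
Product > 1; profitable direction is EUR → SGD → CHF → EUR.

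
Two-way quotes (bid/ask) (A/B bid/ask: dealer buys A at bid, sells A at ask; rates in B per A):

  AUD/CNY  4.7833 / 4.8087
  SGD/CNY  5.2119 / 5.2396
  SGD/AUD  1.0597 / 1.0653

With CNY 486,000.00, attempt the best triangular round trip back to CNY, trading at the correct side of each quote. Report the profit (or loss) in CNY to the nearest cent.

Net profit: CNY 8,461.79

Best loop CNY → AUD → SGD → CNY:
CNY 486,000.00 ÷ 4.8087 (buy AUD at ask) = AUD 101,066.82
AUD 101,066.82 ÷ 1.0653 (buy SGD at ask) = SGD 94,871.69
SGD 94,871.69 × 5.2119 (sell SGD at bid) = CNY 494,461.79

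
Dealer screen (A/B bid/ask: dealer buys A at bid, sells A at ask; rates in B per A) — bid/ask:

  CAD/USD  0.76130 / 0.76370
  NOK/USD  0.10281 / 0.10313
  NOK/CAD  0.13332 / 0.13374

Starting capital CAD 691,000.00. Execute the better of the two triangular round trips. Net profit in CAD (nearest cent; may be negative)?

Net profit: CAD 4,551.51

Best loop CAD → NOK → USD → CAD:
CAD 691,000.00 ÷ 0.13374 (buy NOK at ask) = NOK 5,166,741.44
NOK 5,166,741.44 × 0.10281 (sell NOK at bid) = USD 531,192.69
USD 531,192.69 ÷ 0.76370 (buy CAD at ask) = CAD 695,551.51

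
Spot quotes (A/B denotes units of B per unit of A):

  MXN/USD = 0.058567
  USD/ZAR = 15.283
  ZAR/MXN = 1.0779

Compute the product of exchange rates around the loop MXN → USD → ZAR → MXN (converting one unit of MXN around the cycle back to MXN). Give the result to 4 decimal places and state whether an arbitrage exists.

Around MXN → USD → ZAR → MXN: 1 × 0.058567 × 15.283 × 1.0779 = 0.964806
Product < 1; profitable direction is MXN → ZAR → USD → MXN.

0.9648 (arbitrage exists)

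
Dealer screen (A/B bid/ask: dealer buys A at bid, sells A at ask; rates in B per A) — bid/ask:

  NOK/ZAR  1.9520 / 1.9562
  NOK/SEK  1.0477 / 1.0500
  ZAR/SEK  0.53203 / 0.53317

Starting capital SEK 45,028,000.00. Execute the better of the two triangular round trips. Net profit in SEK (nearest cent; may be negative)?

Best loop SEK → ZAR → NOK → SEK:
SEK 45,028,000.00 ÷ 0.53317 (buy ZAR at ask) = ZAR 84,453,363.84
ZAR 84,453,363.84 ÷ 1.9562 (buy NOK at ask) = NOK 43,172,152.05
NOK 43,172,152.05 × 1.0477 (sell NOK at bid) = SEK 45,231,463.70

Net profit: SEK 203,463.70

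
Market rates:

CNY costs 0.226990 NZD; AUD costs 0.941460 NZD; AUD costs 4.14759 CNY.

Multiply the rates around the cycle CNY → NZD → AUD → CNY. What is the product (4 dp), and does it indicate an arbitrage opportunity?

1.0000 (no arbitrage)

Around CNY → NZD → AUD → CNY: 1 × 0.226990 ÷ 0.941460 × 4.14759 = 1.000002
Product ≈ 1 (deviation 0.000%, within rounding noise).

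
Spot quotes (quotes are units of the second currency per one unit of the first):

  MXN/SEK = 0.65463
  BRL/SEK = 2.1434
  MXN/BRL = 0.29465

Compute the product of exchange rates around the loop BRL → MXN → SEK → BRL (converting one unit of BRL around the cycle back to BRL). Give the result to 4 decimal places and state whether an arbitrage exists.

Around BRL → MXN → SEK → BRL: 1 ÷ 0.29465 × 0.65463 ÷ 2.1434 = 1.036540
Product > 1; profitable direction is BRL → MXN → SEK → BRL.

1.0365 (arbitrage exists)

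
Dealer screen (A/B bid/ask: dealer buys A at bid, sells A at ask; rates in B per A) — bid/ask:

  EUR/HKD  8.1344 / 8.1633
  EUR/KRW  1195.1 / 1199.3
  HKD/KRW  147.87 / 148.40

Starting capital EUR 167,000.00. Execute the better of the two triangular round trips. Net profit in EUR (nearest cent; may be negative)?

Net profit: EUR 492.06

Best loop EUR → HKD → KRW → EUR:
EUR 167,000.00 × 8.1344 (sell EUR at bid) = HKD 1,358,444.80
HKD 1,358,444.80 × 147.87 (sell HKD at bid) = KRW 200,873,233
KRW 200,873,233 ÷ 1199.3 (buy EUR at ask) = EUR 167,492.06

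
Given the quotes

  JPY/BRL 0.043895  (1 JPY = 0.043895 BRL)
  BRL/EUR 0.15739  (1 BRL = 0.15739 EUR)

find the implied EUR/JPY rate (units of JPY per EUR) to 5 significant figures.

EUR/JPY = 144.75

1 EUR ÷ 0.15739 = 6.35364 BRL
6.35364 BRL ÷ 0.043895 = 144.746 JPY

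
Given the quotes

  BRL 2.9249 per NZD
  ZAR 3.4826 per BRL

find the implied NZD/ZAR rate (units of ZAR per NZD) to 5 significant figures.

NZD/ZAR = 10.186

1 NZD × 2.9249 = 2.9249 BRL
2.9249 BRL × 3.4826 = 10.1863 ZAR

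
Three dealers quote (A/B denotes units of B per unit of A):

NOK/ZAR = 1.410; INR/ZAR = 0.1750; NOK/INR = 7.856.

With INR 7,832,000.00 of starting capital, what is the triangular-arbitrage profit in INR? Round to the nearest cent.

Profit: INR 200,528.37

Profitable loop is INR → NOK → ZAR → INR:
INR 7,832,000.00 ÷ 7.856 = NOK 996,945.01
NOK 996,945.01 × 1.410 = ZAR 1,405,692.46
ZAR 1,405,692.46 ÷ 0.1750 = INR 8,032,528.37
Profit = INR 8,032,528.37 − INR 7,832,000.00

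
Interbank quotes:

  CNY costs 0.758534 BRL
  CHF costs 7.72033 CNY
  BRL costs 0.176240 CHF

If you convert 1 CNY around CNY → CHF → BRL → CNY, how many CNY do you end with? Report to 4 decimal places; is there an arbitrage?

0.9689 (arbitrage exists)

Around CNY → CHF → BRL → CNY: 1 ÷ 7.72033 ÷ 0.176240 ÷ 0.758534 = 0.968913
Product < 1; profitable direction is CNY → BRL → CHF → CNY.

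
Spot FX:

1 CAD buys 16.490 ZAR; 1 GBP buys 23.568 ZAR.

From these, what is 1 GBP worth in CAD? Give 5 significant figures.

1 GBP × 23.568 = 23.568 ZAR
23.568 ZAR ÷ 16.490 = 1.42923 CAD

GBP/CAD = 1.4292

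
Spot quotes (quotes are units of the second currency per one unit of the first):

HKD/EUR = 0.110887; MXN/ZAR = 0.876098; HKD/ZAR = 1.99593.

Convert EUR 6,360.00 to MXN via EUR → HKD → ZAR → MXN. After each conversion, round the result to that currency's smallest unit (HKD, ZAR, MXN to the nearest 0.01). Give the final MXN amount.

MXN 130,667.96

EUR 6,360.00 ÷ 0.110887 = HKD 57,355.69
HKD 57,355.69 × 1.99593 = ZAR 114,477.94
ZAR 114,477.94 ÷ 0.876098 = MXN 130,667.96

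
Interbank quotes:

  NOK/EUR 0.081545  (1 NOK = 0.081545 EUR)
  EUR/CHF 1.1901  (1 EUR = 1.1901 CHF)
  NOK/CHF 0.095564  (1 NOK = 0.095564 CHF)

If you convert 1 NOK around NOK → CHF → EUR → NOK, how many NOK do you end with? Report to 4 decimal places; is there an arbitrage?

Around NOK → CHF → EUR → NOK: 1 × 0.095564 ÷ 1.1901 ÷ 0.081545 = 0.984722
Product < 1; profitable direction is NOK → EUR → CHF → NOK.

0.9847 (arbitrage exists)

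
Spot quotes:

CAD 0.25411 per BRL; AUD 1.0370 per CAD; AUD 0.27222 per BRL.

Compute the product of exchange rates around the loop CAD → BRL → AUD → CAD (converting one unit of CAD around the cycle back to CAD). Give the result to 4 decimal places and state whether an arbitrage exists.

1.0330 (arbitrage exists)

Around CAD → BRL → AUD → CAD: 1 ÷ 0.25411 × 0.27222 ÷ 1.0370 = 1.033046
Product > 1; profitable direction is CAD → BRL → AUD → CAD.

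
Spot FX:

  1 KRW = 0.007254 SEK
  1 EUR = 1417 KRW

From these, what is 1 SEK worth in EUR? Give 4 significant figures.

1 SEK ÷ 0.007254 = 137.855 KRW
137.855 KRW ÷ 1417 = 0.0972865 EUR

SEK/EUR = 0.09729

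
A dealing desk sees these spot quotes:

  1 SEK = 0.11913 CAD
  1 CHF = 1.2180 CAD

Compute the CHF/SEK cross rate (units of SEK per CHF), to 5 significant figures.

CHF/SEK = 10.224

1 CHF × 1.2180 = 1.218 CAD
1.218 CAD ÷ 0.11913 = 10.2241 SEK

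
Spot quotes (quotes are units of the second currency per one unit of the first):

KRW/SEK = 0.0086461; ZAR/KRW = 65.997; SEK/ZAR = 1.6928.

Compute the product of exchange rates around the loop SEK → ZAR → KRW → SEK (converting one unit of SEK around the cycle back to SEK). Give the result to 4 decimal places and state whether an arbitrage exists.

0.9659 (arbitrage exists)

Around SEK → ZAR → KRW → SEK: 1 × 1.6928 × 65.997 × 0.0086461 = 0.965940
Product < 1; profitable direction is SEK → KRW → ZAR → SEK.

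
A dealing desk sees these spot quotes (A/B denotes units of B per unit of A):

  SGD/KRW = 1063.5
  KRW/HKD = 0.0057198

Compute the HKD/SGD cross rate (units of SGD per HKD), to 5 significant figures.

1 HKD ÷ 0.0057198 = 174.831 KRW
174.831 KRW ÷ 1063.5 = 0.164392 SGD

HKD/SGD = 0.16439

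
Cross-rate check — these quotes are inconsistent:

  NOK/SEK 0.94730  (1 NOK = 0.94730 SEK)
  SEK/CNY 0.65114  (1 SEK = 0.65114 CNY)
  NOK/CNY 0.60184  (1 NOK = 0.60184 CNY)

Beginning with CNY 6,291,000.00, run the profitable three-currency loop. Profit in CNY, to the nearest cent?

Profitable loop is CNY → NOK → SEK → CNY:
CNY 6,291,000.00 ÷ 0.60184 = NOK 10,452,944.30
NOK 10,452,944.30 × 0.94730 = SEK 9,902,074.14
SEK 9,902,074.14 × 0.65114 = CNY 6,447,636.56
Profit = CNY 6,447,636.56 − CNY 6,291,000.00

Profit: CNY 156,636.56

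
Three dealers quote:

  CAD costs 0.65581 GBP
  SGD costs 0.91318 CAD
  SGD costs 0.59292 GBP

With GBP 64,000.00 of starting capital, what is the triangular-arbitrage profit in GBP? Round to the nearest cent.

Profit: GBP 642.52

Profitable loop is GBP → SGD → CAD → GBP:
GBP 64,000.00 ÷ 0.59292 = SGD 107,940.36
SGD 107,940.36 × 0.91318 = CAD 98,568.98
CAD 98,568.98 × 0.65581 = GBP 64,642.52
Profit = GBP 64,642.52 − GBP 64,000.00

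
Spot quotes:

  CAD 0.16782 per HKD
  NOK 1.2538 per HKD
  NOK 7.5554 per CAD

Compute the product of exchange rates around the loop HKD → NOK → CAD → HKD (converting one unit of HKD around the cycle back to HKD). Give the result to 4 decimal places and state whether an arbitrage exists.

0.9888 (arbitrage exists)

Around HKD → NOK → CAD → HKD: 1 × 1.2538 ÷ 7.5554 ÷ 0.16782 = 0.988842
Product < 1; profitable direction is HKD → CAD → NOK → HKD.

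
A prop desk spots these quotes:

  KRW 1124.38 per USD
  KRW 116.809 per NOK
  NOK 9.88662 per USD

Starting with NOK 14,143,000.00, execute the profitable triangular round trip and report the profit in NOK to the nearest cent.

Profitable loop is NOK → KRW → USD → NOK:
NOK 14,143,000.00 × 116.809 = KRW 1,652,029,687
KRW 1,652,029,687 ÷ 1124.38 = USD 1,469,280.57
USD 1,469,280.57 × 9.88662 = NOK 14,526,218.67
Profit = NOK 14,526,218.67 − NOK 14,143,000.00

Profit: NOK 383,218.67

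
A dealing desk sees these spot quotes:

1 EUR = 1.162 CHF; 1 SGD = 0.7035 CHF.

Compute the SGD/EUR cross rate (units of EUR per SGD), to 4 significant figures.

1 SGD × 0.7035 = 0.7035 CHF
0.7035 CHF ÷ 1.162 = 0.605422 EUR

SGD/EUR = 0.6054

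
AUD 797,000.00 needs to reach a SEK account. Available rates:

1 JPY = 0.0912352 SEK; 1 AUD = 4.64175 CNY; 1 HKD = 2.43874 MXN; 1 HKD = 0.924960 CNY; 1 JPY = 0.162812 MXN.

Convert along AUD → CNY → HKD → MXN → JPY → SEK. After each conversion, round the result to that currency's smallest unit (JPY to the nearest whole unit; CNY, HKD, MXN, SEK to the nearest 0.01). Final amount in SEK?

AUD 797,000.00 × 4.64175 = CNY 3,699,474.75
CNY 3,699,474.75 ÷ 0.924960 = HKD 3,999,605.12
HKD 3,999,605.12 × 2.43874 = MXN 9,753,996.99
MXN 9,753,996.99 ÷ 0.162812 = JPY 59,909,570
JPY 59,909,570 × 0.0912352 = SEK 5,465,861.60

SEK 5,465,861.60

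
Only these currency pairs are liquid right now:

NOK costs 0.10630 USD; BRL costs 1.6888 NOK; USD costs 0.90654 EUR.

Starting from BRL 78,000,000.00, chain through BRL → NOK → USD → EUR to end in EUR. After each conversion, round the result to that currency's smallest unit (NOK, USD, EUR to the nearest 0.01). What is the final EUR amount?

BRL 78,000,000.00 × 1.6888 = NOK 131,726,400.00
NOK 131,726,400.00 × 0.10630 = USD 14,002,516.32
USD 14,002,516.32 × 0.90654 = EUR 12,693,841.14

EUR 12,693,841.14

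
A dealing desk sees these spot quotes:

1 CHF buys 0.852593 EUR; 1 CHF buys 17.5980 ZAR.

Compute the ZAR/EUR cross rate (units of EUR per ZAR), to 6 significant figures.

1 ZAR ÷ 17.5980 = 0.0568246 CHF
0.0568246 CHF × 0.852593 = 0.0484483 EUR

ZAR/EUR = 0.0484483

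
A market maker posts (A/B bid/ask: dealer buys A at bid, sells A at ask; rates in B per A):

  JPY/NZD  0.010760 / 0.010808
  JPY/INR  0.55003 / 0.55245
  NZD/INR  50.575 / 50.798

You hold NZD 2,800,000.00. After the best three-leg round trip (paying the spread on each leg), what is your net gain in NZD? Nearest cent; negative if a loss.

Best loop NZD → JPY → INR → NZD:
NZD 2,800,000.00 ÷ 0.010808 (buy JPY at ask) = JPY 259,067,358
JPY 259,067,358 × 0.55003 (sell JPY at bid) = INR 142,494,818.65
INR 142,494,818.65 ÷ 50.798 (buy NZD at ask) = NZD 2,805,126.55

Net profit: NZD 5,126.55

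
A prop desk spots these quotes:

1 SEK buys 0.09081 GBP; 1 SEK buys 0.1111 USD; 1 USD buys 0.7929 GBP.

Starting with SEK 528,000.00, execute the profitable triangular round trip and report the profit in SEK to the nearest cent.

Profit: SEK 16,295.97

Profitable loop is SEK → GBP → USD → SEK:
SEK 528,000.00 × 0.09081 = GBP 47,947.68
GBP 47,947.68 ÷ 0.7929 = USD 60,471.28
USD 60,471.28 ÷ 0.1111 = SEK 544,295.97
Profit = SEK 544,295.97 − SEK 528,000.00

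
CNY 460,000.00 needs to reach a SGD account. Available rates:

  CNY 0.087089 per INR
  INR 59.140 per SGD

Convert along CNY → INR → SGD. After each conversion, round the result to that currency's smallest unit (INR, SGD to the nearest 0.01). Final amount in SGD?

CNY 460,000.00 ÷ 0.087089 = INR 5,281,952.94
INR 5,281,952.94 ÷ 59.140 = SGD 89,312.70

SGD 89,312.70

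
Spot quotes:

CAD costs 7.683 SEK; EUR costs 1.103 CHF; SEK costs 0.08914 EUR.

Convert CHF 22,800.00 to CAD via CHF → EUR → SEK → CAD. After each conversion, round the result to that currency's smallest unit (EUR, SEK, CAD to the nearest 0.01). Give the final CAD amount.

CAD 30,182.55

CHF 22,800.00 ÷ 1.103 = EUR 20,670.90
EUR 20,670.90 ÷ 0.08914 = SEK 231,892.53
SEK 231,892.53 ÷ 7.683 = CAD 30,182.55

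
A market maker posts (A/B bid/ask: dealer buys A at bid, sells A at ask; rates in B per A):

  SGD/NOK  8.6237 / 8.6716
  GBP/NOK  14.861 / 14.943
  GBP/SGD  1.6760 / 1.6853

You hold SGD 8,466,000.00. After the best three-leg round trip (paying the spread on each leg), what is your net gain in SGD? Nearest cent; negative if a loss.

Best loop SGD → GBP → NOK → SGD:
SGD 8,466,000.00 ÷ 1.6853 (buy GBP at ask) = GBP 5,023,437.96
GBP 5,023,437.96 × 14.861 (sell GBP at bid) = NOK 74,653,311.58
NOK 74,653,311.58 ÷ 8.6716 (buy SGD at ask) = SGD 8,608,943.17

Net profit: SGD 142,943.17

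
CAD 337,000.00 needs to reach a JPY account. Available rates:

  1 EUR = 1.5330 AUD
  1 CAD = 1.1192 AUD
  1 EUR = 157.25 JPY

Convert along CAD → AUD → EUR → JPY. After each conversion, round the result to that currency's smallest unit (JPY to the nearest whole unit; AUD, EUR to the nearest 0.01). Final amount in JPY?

JPY 38,688,875

CAD 337,000.00 × 1.1192 = AUD 377,170.40
AUD 377,170.40 ÷ 1.5330 = EUR 246,034.18
EUR 246,034.18 × 157.25 = JPY 38,688,875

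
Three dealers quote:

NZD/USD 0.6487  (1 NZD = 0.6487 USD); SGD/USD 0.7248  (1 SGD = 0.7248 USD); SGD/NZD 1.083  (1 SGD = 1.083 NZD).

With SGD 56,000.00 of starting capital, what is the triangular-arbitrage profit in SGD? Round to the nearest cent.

Profit: SGD 1,774.19

Profitable loop is SGD → USD → NZD → SGD:
SGD 56,000.00 × 0.7248 = USD 40,588.80
USD 40,588.80 ÷ 0.6487 = NZD 62,569.45
NZD 62,569.45 ÷ 1.083 = SGD 57,774.19
Profit = SGD 57,774.19 − SGD 56,000.00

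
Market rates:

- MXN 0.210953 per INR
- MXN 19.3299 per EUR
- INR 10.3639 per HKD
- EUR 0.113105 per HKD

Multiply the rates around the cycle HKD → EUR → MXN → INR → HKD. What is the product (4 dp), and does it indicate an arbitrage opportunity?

1.0000 (no arbitrage)

Around HKD → EUR → MXN → INR → HKD: 1 × 0.113105 × 19.3299 ÷ 0.210953 ÷ 10.3639 = 1.000006
Product ≈ 1 (deviation 0.001%, within rounding noise).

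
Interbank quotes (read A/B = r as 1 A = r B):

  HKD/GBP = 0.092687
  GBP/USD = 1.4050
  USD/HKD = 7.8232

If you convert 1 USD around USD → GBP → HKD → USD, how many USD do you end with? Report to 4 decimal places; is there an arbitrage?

0.9816 (arbitrage exists)

Around USD → GBP → HKD → USD: 1 ÷ 1.4050 ÷ 0.092687 ÷ 7.8232 = 0.981568
Product < 1; profitable direction is USD → HKD → GBP → USD.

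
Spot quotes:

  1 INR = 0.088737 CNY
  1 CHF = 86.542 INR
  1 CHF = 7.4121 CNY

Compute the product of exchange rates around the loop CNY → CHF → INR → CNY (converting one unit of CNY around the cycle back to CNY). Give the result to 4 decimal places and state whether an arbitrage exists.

1.0361 (arbitrage exists)

Around CNY → CHF → INR → CNY: 1 ÷ 7.4121 × 86.542 × 0.088737 = 1.036073
Product > 1; profitable direction is CNY → CHF → INR → CNY.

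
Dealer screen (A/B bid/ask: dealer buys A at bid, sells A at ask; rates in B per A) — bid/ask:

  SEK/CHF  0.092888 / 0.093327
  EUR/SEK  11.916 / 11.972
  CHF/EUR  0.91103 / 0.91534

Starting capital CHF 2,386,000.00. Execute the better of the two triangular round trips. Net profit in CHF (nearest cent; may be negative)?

Best loop CHF → EUR → SEK → CHF:
CHF 2,386,000.00 × 0.91103 (sell CHF at bid) = EUR 2,173,717.58
EUR 2,173,717.58 × 11.916 (sell EUR at bid) = SEK 25,902,018.68
SEK 25,902,018.68 × 0.092888 (sell SEK at bid) = CHF 2,405,986.71

Net profit: CHF 19,986.71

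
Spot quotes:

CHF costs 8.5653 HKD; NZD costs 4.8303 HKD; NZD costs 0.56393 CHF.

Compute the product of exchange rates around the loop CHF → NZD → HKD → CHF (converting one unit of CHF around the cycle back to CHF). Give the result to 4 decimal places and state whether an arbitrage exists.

Around CHF → NZD → HKD → CHF: 1 ÷ 0.56393 × 4.8303 ÷ 8.5653 = 1.000015
Product ≈ 1 (deviation 0.001%, within rounding noise).

1.0000 (no arbitrage)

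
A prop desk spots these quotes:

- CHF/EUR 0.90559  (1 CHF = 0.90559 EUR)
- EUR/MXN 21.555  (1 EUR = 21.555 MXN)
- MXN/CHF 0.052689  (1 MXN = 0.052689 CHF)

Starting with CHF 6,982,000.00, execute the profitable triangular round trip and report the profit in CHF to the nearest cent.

Profitable loop is CHF → EUR → MXN → CHF:
CHF 6,982,000.00 × 0.90559 = EUR 6,322,829.38
EUR 6,322,829.38 × 21.555 = MXN 136,288,587.29
MXN 136,288,587.29 × 0.052689 = CHF 7,180,909.38
Profit = CHF 7,180,909.38 − CHF 6,982,000.00

Profit: CHF 198,909.38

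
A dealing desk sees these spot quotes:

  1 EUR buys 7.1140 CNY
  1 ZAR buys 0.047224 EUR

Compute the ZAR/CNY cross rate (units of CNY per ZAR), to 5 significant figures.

1 ZAR × 0.047224 = 0.047224 EUR
0.047224 EUR × 7.1140 = 0.335952 CNY

ZAR/CNY = 0.33595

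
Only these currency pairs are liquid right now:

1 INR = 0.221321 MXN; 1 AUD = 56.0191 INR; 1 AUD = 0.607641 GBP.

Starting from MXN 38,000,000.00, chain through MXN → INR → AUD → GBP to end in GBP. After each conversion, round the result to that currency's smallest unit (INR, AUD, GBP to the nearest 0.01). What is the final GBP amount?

MXN 38,000,000.00 ÷ 0.221321 = INR 171,696,314.40
INR 171,696,314.40 ÷ 56.0191 = AUD 3,064,960.24
AUD 3,064,960.24 × 0.607641 = GBP 1,862,395.51

GBP 1,862,395.51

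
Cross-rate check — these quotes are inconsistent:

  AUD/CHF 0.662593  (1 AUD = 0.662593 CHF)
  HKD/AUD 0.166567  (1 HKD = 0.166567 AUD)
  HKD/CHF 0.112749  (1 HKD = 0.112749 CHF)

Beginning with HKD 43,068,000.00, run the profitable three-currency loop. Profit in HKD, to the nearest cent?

Profitable loop is HKD → CHF → AUD → HKD:
HKD 43,068,000.00 × 0.112749 = CHF 4,855,873.93
CHF 4,855,873.93 ÷ 0.662593 = AUD 7,328,592.26
AUD 7,328,592.26 ÷ 0.166567 = HKD 43,997,864.29
Profit = HKD 43,997,864.29 − HKD 43,068,000.00

Profit: HKD 929,864.29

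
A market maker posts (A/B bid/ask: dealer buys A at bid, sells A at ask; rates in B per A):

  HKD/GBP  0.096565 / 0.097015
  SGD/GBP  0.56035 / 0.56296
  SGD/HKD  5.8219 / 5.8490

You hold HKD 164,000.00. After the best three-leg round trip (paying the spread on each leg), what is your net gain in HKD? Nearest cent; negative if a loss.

Net result: HKD -223.80 (no profitable arbitrage after spreads)

Best loop HKD → GBP → SGD → HKD:
HKD 164,000.00 × 0.096565 (sell HKD at bid) = GBP 15,836.66
GBP 15,836.66 ÷ 0.56296 (buy SGD at ask) = SGD 28,131.06
SGD 28,131.06 × 5.8219 (sell SGD at bid) = HKD 163,776.20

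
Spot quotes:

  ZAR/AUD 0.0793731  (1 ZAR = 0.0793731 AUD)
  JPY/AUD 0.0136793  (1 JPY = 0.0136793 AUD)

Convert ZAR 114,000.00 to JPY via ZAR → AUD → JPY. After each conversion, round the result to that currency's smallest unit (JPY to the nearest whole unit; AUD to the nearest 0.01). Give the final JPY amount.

JPY 661,476

ZAR 114,000.00 × 0.0793731 = AUD 9,048.53
AUD 9,048.53 ÷ 0.0136793 = JPY 661,476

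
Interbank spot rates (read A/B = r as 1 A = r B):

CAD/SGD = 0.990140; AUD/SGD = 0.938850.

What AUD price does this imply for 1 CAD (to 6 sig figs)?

CAD/AUD = 1.05463

1 CAD × 0.990140 = 0.99014 SGD
0.99014 SGD ÷ 0.938850 = 1.05463 AUD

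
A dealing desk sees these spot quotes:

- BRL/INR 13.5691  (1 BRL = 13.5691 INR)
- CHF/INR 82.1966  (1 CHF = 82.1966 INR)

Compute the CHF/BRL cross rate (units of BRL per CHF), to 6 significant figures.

1 CHF × 82.1966 = 82.1966 INR
82.1966 INR ÷ 13.5691 = 6.05763 BRL

CHF/BRL = 6.05763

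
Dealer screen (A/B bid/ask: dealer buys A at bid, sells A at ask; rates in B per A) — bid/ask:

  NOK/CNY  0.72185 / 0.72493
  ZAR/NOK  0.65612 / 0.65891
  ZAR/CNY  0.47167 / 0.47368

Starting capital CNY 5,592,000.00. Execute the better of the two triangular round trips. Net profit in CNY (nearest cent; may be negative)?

Best loop CNY → ZAR → NOK → CNY:
CNY 5,592,000.00 ÷ 0.47368 (buy ZAR at ask) = ZAR 11,805,438.27
ZAR 11,805,438.27 × 0.65612 (sell ZAR at bid) = NOK 7,745,784.16
NOK 7,745,784.16 × 0.72185 (sell NOK at bid) = CNY 5,591,294.29

Net result: CNY -705.71 (no profitable arbitrage after spreads)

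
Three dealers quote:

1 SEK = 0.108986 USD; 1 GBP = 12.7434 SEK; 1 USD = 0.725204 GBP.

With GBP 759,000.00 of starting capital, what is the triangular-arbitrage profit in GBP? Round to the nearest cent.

Profitable loop is GBP → SEK → USD → GBP:
GBP 759,000.00 × 12.7434 = SEK 9,672,240.60
SEK 9,672,240.60 × 0.108986 = USD 1,054,138.81
USD 1,054,138.81 × 0.725204 = GBP 764,465.68
Profit = GBP 764,465.68 − GBP 759,000.00

Profit: GBP 5,465.68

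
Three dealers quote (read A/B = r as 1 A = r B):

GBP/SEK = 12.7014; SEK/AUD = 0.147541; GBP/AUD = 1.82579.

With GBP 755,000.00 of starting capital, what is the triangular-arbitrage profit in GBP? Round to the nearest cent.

Profitable loop is GBP → SEK → AUD → GBP:
GBP 755,000.00 × 12.7014 = SEK 9,589,557.00
SEK 9,589,557.00 × 0.147541 = AUD 1,414,852.83
AUD 1,414,852.83 ÷ 1.82579 = GBP 774,926.38
Profit = GBP 774,926.38 − GBP 755,000.00

Profit: GBP 19,926.38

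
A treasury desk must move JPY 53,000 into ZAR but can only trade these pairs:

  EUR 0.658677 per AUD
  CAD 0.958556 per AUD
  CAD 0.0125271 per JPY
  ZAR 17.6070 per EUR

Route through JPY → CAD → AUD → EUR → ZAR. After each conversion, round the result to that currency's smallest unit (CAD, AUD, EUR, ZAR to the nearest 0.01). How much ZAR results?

JPY 53,000 × 0.0125271 = CAD 663.94
CAD 663.94 ÷ 0.958556 = AUD 692.65
AUD 692.65 × 0.658677 = EUR 456.23
EUR 456.23 × 17.6070 = ZAR 8,032.84

ZAR 8,032.84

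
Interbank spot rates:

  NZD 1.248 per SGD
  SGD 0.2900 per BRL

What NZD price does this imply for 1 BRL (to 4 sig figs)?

1 BRL × 0.2900 = 0.29 SGD
0.29 SGD × 1.248 = 0.36192 NZD

BRL/NZD = 0.3619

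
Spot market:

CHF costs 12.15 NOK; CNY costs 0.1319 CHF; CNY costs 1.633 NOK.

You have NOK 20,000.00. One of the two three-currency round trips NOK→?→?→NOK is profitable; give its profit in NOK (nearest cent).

Profitable loop is NOK → CHF → CNY → NOK:
NOK 20,000.00 ÷ 12.15 = CHF 1,646.09
CHF 1,646.09 ÷ 0.1319 = CNY 12,479.84
CNY 12,479.84 × 1.633 = NOK 20,379.57
Profit = NOK 20,379.57 − NOK 20,000.00

Profit: NOK 379.57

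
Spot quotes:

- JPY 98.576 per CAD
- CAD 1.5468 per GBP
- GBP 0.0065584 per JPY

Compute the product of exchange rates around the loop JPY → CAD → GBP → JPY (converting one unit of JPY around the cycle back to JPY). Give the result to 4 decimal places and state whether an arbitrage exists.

Around JPY → CAD → GBP → JPY: 1 ÷ 98.576 ÷ 1.5468 ÷ 0.0065584 = 0.999993
Product ≈ 1 (deviation 0.001%, within rounding noise).

1.0000 (no arbitrage)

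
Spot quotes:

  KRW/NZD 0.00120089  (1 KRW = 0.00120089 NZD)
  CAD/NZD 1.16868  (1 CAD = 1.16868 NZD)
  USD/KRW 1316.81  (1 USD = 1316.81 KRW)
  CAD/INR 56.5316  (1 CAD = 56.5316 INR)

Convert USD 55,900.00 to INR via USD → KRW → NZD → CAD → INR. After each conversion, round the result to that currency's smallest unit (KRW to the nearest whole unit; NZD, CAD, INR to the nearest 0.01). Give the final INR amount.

USD 55,900.00 × 1316.81 = KRW 73,609,679
KRW 73,609,679 × 0.00120089 = NZD 88,397.13
NZD 88,397.13 ÷ 1.16868 = CAD 75,638.44
CAD 75,638.44 × 56.5316 = INR 4,275,962.03

INR 4,275,962.03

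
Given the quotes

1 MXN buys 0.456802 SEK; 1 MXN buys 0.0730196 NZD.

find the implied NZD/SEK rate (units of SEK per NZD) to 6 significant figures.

1 NZD ÷ 0.0730196 = 13.695 MXN
13.695 MXN × 0.456802 = 6.25588 SEK

NZD/SEK = 6.25588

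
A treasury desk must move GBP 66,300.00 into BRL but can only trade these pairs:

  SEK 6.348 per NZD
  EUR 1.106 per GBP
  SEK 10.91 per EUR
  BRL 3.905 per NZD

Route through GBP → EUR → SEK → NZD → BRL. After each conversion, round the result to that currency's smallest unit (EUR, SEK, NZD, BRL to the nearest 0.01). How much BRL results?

BRL 492,127.39

GBP 66,300.00 × 1.106 = EUR 73,327.80
EUR 73,327.80 × 10.91 = SEK 800,006.30
SEK 800,006.30 ÷ 6.348 = NZD 126,024.94
NZD 126,024.94 × 3.905 = BRL 492,127.39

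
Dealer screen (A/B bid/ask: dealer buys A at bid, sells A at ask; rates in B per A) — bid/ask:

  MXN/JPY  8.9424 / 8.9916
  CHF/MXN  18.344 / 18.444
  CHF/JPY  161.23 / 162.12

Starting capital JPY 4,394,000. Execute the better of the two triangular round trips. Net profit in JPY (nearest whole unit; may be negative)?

Net profit: JPY 52,022

Best loop JPY → CHF → MXN → JPY:
JPY 4,394,000 ÷ 162.12 (buy CHF at ask) = CHF 27,103.38
CHF 27,103.38 × 18.344 (sell CHF at bid) = MXN 497,184.41
MXN 497,184.41 × 8.9424 (sell MXN at bid) = JPY 4,446,022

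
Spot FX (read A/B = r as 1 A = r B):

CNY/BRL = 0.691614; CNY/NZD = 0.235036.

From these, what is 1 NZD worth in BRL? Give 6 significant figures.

NZD/BRL = 2.94259

1 NZD ÷ 0.235036 = 4.25467 CNY
4.25467 CNY × 0.691614 = 2.94259 BRL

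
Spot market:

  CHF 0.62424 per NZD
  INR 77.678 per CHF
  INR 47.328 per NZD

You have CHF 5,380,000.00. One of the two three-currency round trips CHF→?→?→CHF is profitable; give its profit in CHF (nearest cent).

Profitable loop is CHF → INR → NZD → CHF:
CHF 5,380,000.00 × 77.678 = INR 417,907,640.00
INR 417,907,640.00 ÷ 47.328 = NZD 8,830,029.58
NZD 8,830,029.58 × 0.62424 = CHF 5,512,057.67
Profit = CHF 5,512,057.67 − CHF 5,380,000.00

Profit: CHF 132,057.67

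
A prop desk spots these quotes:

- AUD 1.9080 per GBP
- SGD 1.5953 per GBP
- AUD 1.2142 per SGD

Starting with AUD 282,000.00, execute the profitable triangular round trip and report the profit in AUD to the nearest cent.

Profit: AUD 4,288.12

Profitable loop is AUD → GBP → SGD → AUD:
AUD 282,000.00 ÷ 1.9080 = GBP 147,798.74
GBP 147,798.74 × 1.5953 = SGD 235,783.33
SGD 235,783.33 × 1.2142 = AUD 286,288.12
Profit = AUD 286,288.12 − AUD 282,000.00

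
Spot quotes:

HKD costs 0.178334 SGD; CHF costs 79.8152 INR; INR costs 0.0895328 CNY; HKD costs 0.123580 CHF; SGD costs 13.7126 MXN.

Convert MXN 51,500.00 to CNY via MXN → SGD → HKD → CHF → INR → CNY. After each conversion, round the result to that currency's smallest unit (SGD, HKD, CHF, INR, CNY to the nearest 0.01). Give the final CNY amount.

CNY 18,598.10

MXN 51,500.00 ÷ 13.7126 = SGD 3,755.67
SGD 3,755.67 ÷ 0.178334 = HKD 21,059.75
HKD 21,059.75 × 0.123580 = CHF 2,602.56
CHF 2,602.56 × 79.8152 = INR 207,723.85
INR 207,723.85 × 0.0895328 = CNY 18,598.10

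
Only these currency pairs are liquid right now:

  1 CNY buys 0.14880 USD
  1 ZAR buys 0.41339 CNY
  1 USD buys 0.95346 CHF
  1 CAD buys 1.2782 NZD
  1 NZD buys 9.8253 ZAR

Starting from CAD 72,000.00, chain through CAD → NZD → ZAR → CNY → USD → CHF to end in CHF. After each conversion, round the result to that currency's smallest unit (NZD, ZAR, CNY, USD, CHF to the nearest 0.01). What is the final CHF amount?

CAD 72,000.00 × 1.2782 = NZD 92,030.40
NZD 92,030.40 × 9.8253 = ZAR 904,226.29
ZAR 904,226.29 × 0.41339 = CNY 373,798.11
CNY 373,798.11 × 0.14880 = USD 55,621.16
USD 55,621.16 × 0.95346 = CHF 53,032.55

CHF 53,032.55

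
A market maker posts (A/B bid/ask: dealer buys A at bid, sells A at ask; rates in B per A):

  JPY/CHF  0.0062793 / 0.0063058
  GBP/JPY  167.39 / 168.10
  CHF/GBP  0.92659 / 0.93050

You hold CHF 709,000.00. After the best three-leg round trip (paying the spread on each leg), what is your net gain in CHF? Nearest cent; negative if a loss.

Best loop CHF → JPY → GBP → CHF:
CHF 709,000.00 ÷ 0.0063058 (buy JPY at ask) = JPY 112,436,170
JPY 112,436,170 ÷ 168.10 (buy GBP at ask) = GBP 668,864.78
GBP 668,864.78 ÷ 0.93050 (buy CHF at ask) = CHF 718,822.98

Net profit: CHF 9,822.98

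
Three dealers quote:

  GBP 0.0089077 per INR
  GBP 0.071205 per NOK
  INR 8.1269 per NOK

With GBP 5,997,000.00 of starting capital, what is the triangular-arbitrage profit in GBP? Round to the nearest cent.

Profitable loop is GBP → NOK → INR → GBP:
GBP 5,997,000.00 ÷ 0.071205 = NOK 84,221,613.65
NOK 84,221,613.65 × 8.1269 = INR 684,460,631.98
INR 684,460,631.98 × 0.0089077 = GBP 6,096,969.97
Profit = GBP 6,096,969.97 − GBP 5,997,000.00

Profit: GBP 99,969.97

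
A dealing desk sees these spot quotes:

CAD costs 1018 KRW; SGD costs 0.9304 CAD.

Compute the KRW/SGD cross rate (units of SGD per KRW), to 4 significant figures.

1 KRW ÷ 1018 = 0.000982318 CAD
0.000982318 CAD ÷ 0.9304 = 0.0010558 SGD

KRW/SGD = 0.001056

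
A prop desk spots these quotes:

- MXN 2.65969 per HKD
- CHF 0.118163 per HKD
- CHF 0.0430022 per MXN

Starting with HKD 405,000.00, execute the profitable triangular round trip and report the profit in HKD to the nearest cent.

Profit: HKD 13,422.31

Profitable loop is HKD → CHF → MXN → HKD:
HKD 405,000.00 × 0.118163 = CHF 47,856.01
CHF 47,856.01 ÷ 0.0430022 = MXN 1,112,873.64
MXN 1,112,873.64 ÷ 2.65969 = HKD 418,422.31
Profit = HKD 418,422.31 − HKD 405,000.00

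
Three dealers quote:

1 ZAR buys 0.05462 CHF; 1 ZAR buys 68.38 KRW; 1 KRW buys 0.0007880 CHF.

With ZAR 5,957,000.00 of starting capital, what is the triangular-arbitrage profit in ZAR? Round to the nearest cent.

Profit: ZAR 81,429.25

Profitable loop is ZAR → CHF → KRW → ZAR:
ZAR 5,957,000.00 × 0.05462 = CHF 325,371.34
CHF 325,371.34 ÷ 0.0007880 = KRW 412,907,792
KRW 412,907,792 ÷ 68.38 = ZAR 6,038,429.25
Profit = ZAR 6,038,429.25 − ZAR 5,957,000.00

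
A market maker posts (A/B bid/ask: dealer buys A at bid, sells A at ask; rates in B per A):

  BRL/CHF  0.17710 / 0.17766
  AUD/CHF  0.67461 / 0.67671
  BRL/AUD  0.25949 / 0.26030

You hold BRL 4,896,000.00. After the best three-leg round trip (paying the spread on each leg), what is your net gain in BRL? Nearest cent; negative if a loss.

Net profit: BRL 26,471.47

Best loop BRL → CHF → AUD → BRL:
BRL 4,896,000.00 × 0.17710 (sell BRL at bid) = CHF 867,081.60
CHF 867,081.60 ÷ 0.67671 (buy AUD at ask) = AUD 1,281,319.32
AUD 1,281,319.32 ÷ 0.26030 (buy BRL at ask) = BRL 4,922,471.47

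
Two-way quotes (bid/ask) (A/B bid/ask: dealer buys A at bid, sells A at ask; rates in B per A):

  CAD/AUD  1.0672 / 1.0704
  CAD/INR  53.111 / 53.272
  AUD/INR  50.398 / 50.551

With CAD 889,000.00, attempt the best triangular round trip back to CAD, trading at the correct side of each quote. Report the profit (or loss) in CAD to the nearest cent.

Best loop CAD → AUD → INR → CAD:
CAD 889,000.00 × 1.0672 (sell CAD at bid) = AUD 948,740.80
AUD 948,740.80 × 50.398 (sell AUD at bid) = INR 47,814,638.84
INR 47,814,638.84 ÷ 53.272 (buy CAD at ask) = CAD 897,556.67

Net profit: CAD 8,556.67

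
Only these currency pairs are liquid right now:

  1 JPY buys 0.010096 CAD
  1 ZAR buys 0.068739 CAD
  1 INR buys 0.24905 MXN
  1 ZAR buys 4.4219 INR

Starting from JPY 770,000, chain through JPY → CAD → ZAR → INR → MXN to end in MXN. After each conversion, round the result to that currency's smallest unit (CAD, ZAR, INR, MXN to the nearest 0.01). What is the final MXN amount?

MXN 124,546.72

JPY 770,000 × 0.010096 = CAD 7,773.92
CAD 7,773.92 ÷ 0.068739 = ZAR 113,093.29
ZAR 113,093.29 × 4.4219 = INR 500,087.22
INR 500,087.22 × 0.24905 = MXN 124,546.72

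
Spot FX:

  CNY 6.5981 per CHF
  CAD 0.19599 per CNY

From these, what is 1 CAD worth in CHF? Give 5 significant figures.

CAD/CHF = 0.77330

1 CAD ÷ 0.19599 = 5.1023 CNY
5.1023 CNY ÷ 6.5981 = 0.773299 CHF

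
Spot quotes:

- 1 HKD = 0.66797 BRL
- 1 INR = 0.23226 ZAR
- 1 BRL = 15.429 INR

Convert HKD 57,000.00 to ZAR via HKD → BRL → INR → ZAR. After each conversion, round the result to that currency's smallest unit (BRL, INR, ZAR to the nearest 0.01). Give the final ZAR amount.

ZAR 136,440.72

HKD 57,000.00 × 0.66797 = BRL 38,074.29
BRL 38,074.29 × 15.429 = INR 587,448.22
INR 587,448.22 × 0.23226 = ZAR 136,440.72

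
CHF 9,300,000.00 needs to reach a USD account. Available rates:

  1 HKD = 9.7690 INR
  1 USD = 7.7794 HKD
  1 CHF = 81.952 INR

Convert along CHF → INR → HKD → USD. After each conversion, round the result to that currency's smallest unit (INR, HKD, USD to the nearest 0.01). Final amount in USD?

CHF 9,300,000.00 × 81.952 = INR 762,153,600.00
INR 762,153,600.00 ÷ 9.7690 = HKD 78,017,565.77
HKD 78,017,565.77 ÷ 7.7794 = USD 10,028,738.18

USD 10,028,738.18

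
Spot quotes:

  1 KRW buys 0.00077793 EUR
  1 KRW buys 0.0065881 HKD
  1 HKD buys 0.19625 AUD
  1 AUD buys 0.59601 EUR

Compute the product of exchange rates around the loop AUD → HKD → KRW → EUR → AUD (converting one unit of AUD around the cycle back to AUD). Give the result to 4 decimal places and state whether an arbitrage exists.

Around AUD → HKD → KRW → EUR → AUD: 1 ÷ 0.19625 ÷ 0.0065881 × 0.00077793 ÷ 0.59601 = 1.009525
Product > 1; profitable direction is AUD → HKD → KRW → EUR → AUD.

1.0095 (arbitrage exists)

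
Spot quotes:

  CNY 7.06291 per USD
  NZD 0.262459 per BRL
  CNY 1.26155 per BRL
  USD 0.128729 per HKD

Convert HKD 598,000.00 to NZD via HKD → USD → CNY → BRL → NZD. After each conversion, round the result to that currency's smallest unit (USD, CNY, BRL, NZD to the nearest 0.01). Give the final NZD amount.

HKD 598,000.00 × 0.128729 = USD 76,979.94
USD 76,979.94 × 7.06291 = CNY 543,702.39
CNY 543,702.39 ÷ 1.26155 = BRL 430,979.66
BRL 430,979.66 × 0.262459 = NZD 113,114.49

NZD 113,114.49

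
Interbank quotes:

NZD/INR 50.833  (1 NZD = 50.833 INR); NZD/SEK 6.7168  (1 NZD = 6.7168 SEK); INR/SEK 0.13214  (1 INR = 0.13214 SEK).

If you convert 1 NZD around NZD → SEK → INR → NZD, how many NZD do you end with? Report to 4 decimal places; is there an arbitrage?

Around NZD → SEK → INR → NZD: 1 × 6.7168 ÷ 0.13214 ÷ 50.833 = 0.999959
Product ≈ 1 (deviation 0.004%, within rounding noise).

1.0000 (no arbitrage)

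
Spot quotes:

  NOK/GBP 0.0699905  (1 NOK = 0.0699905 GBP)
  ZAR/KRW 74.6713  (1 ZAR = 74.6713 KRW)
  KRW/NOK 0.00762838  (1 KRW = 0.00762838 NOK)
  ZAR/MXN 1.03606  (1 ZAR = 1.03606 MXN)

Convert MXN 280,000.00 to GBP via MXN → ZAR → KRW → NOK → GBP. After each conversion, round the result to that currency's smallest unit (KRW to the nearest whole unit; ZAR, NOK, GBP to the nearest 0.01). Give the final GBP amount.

MXN 280,000.00 ÷ 1.03606 = ZAR 270,254.62
ZAR 270,254.62 × 74.6713 = KRW 20,180,264
KRW 20,180,264 × 0.00762838 = NOK 153,942.72
NOK 153,942.72 × 0.0699905 = GBP 10,774.53

GBP 10,774.53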